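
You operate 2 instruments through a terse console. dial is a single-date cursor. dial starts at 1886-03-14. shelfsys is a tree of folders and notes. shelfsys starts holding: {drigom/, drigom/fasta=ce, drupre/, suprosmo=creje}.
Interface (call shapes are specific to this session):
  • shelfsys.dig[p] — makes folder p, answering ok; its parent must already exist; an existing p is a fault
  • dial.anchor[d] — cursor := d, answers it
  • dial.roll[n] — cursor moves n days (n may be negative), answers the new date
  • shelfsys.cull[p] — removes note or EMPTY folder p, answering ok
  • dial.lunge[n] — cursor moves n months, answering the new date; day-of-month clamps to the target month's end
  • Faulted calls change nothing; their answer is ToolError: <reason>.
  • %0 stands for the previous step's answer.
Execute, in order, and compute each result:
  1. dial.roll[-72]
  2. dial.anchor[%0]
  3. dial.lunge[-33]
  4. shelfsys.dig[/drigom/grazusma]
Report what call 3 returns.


Answer: 1883-04-01

Derivation:
I invoke dial.roll passing n='-72', and observe 1886-01-01.
Calling dial.anchor passing d='%0', giving 1886-01-01.
Calling dial.lunge passing n='-33': 1883-04-01.
I try shelfsys.dig passing p='/drigom/grazusma', and observe ok.


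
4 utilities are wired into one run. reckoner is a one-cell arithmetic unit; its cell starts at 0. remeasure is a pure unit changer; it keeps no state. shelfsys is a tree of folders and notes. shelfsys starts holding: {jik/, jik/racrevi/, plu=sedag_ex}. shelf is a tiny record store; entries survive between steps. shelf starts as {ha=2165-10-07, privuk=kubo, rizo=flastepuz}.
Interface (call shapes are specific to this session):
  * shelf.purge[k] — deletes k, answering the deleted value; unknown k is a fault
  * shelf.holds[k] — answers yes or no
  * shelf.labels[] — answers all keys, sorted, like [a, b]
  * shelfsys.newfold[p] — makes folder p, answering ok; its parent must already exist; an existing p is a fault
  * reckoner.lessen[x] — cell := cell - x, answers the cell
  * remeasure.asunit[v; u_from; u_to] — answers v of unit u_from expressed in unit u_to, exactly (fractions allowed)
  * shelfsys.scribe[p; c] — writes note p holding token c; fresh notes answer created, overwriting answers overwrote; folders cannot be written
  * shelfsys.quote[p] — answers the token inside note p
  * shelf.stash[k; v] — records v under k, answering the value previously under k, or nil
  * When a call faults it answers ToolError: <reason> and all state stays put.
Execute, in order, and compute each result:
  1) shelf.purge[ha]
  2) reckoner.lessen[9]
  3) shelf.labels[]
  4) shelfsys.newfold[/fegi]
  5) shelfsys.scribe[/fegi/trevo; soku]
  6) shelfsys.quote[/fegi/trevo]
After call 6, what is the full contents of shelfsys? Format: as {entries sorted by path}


Answer: {fegi/, fegi/trevo=soku, jik/, jik/racrevi/, plu=sedag_ex}

Derivation:
Now I run shelf.purge(ha), — result: 2165-10-07.
I invoke reckoner.lessen(9), yielding -9.
I invoke shelf.labels(), giving [privuk, rizo].
I call shelfsys.newfold(/fegi), yielding ok.
Next I call shelfsys.scribe(/fegi/trevo, soku), giving created.
I use shelfsys.quote(/fegi/trevo), giving soku.


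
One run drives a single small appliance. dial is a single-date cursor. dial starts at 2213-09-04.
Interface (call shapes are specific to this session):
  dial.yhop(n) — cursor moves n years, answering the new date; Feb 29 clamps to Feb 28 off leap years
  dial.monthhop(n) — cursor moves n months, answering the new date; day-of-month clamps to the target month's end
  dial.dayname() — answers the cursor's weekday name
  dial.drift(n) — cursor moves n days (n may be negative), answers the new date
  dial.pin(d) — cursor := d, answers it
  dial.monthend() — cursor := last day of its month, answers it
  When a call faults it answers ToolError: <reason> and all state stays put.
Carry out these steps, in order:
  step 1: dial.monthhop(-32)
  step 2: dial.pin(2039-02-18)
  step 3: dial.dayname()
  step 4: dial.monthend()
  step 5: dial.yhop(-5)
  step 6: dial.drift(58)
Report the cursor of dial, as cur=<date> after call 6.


! 1. dial.monthhop(n=-32) ~> 2211-01-04
! 2. dial.pin(d=2039-02-18) ~> 2039-02-18
! 3. dial.dayname() ~> Friday
! 4. dial.monthend() ~> 2039-02-28
! 5. dial.yhop(n=-5) ~> 2034-02-28
! 6. dial.drift(n=58) ~> 2034-04-27

Answer: cur=2034-04-27


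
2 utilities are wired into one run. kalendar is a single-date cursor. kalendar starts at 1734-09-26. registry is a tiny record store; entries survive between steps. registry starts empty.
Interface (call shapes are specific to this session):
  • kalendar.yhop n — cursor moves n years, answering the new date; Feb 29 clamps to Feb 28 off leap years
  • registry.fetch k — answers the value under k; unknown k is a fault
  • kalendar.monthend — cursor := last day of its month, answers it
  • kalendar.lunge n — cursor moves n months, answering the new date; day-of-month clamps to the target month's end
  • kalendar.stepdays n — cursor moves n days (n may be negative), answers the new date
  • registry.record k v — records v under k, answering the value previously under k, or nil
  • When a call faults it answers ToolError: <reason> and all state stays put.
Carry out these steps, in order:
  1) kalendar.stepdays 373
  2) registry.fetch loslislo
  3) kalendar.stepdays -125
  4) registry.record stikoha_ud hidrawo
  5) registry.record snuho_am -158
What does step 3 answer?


Answer: 1735-06-01

Derivation:
# 1. kalendar.stepdays(n='373') == 1735-10-04
# 2. registry.fetch(k='loslislo') == ToolError: no such key loslislo
# 3. kalendar.stepdays(n='-125') == 1735-06-01
# 4. registry.record(k='stikoha_ud', v='hidrawo') == nil
# 5. registry.record(k='snuho_am', v='-158') == nil


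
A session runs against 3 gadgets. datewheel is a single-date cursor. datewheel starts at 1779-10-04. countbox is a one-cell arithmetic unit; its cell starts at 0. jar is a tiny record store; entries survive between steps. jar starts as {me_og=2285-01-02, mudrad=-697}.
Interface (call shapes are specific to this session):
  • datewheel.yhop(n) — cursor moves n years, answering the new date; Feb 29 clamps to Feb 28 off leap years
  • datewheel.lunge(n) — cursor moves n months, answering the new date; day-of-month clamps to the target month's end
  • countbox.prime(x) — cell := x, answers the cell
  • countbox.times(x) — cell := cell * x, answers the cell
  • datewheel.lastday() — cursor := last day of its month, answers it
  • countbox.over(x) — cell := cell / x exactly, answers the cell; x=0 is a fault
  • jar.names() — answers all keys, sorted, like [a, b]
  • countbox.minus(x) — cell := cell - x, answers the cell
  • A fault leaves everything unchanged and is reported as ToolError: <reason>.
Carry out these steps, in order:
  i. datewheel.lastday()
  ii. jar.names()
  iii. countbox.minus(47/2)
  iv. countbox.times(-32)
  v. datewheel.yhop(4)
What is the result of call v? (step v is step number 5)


# datewheel.lastday() => 1779-10-31
# jar.names() => [me_og, mudrad]
# countbox.minus(47/2) => -47/2
# countbox.times(-32) => 752
# datewheel.yhop(4) => 1783-10-31

Answer: 1783-10-31


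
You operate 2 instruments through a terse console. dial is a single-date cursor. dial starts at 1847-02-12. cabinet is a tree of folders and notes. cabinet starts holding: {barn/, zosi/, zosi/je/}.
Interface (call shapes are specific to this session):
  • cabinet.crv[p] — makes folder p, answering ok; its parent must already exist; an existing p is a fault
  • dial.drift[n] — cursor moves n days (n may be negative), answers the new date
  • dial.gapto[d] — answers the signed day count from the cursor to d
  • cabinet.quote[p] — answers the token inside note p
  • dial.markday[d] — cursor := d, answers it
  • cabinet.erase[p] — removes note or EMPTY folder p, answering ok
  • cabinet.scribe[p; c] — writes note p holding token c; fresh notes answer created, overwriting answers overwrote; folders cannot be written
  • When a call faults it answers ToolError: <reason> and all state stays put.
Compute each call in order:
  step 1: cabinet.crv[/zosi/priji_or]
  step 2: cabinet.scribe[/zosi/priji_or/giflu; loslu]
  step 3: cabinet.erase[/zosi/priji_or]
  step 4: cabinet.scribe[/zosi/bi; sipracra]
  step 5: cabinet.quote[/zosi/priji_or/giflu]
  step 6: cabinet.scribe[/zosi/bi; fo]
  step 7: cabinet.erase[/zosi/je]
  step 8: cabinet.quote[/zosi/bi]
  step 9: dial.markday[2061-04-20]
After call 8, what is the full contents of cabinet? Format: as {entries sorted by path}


% cabinet.crv p=/zosi/priji_or
  ok
% cabinet.scribe p=/zosi/priji_or/giflu c=loslu
  created
% cabinet.erase p=/zosi/priji_or
  ToolError: not empty
% cabinet.scribe p=/zosi/bi c=sipracra
  created
% cabinet.quote p=/zosi/priji_or/giflu
  loslu
% cabinet.scribe p=/zosi/bi c=fo
  overwrote
% cabinet.erase p=/zosi/je
  ok
% cabinet.quote p=/zosi/bi
  fo
% dial.markday d=2061-04-20
  2061-04-20

Answer: {barn/, zosi/, zosi/bi=fo, zosi/priji_or/, zosi/priji_or/giflu=loslu}


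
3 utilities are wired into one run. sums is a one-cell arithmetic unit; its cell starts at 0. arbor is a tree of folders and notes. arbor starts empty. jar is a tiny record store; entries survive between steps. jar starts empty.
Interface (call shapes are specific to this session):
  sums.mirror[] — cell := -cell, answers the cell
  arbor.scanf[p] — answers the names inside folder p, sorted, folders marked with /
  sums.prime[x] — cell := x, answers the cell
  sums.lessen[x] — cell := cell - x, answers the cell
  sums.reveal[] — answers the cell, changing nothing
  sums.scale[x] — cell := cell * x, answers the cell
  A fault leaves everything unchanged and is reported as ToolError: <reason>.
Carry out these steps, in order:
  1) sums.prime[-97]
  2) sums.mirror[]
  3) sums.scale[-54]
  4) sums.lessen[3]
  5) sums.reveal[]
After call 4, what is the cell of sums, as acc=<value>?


Calling sums.prime passing x=-97, yielding -97.
Invoking sums.mirror(), and observe 97.
Invoking sums.scale passing x=-54, and observe -5238.
Using sums.lessen passing x=3, which returns -5241.
I invoke sums.reveal(), — result: -5241.

Answer: acc=-5241


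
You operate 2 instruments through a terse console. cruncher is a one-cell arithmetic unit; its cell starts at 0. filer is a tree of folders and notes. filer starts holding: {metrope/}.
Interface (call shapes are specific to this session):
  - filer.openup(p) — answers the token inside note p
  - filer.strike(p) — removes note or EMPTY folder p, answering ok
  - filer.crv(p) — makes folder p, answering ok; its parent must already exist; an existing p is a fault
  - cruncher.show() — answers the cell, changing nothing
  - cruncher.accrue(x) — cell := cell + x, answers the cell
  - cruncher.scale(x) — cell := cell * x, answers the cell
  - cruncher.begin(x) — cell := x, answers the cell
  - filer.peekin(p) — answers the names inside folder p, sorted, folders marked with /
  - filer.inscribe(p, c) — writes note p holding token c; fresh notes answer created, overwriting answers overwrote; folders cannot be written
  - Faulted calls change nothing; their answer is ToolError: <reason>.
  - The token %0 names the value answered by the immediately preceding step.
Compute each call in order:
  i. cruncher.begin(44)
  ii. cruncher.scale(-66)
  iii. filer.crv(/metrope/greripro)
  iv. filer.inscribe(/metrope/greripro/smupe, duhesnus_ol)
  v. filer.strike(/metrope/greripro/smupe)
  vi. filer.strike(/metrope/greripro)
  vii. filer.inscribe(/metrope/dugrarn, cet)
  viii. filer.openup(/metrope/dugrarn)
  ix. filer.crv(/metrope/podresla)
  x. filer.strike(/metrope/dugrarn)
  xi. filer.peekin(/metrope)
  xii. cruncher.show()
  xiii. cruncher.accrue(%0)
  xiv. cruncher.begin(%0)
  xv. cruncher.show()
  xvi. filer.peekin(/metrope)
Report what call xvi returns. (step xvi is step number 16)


>> begin(44)
<< 44
>> scale(-66)
<< -2904
>> crv(/metrope/greripro)
<< ok
>> inscribe(/metrope/greripro/smupe, duhesnus_ol)
<< created
>> strike(/metrope/greripro/smupe)
<< ok
>> strike(/metrope/greripro)
<< ok
>> inscribe(/metrope/dugrarn, cet)
<< created
>> openup(/metrope/dugrarn)
<< cet
>> crv(/metrope/podresla)
<< ok
>> strike(/metrope/dugrarn)
<< ok
>> peekin(/metrope)
<< [podresla/]
>> show()
<< -2904
>> accrue(%0)
<< -5808
>> begin(%0)
<< -5808
>> show()
<< -5808
>> peekin(/metrope)
<< [podresla/]

Answer: [podresla/]


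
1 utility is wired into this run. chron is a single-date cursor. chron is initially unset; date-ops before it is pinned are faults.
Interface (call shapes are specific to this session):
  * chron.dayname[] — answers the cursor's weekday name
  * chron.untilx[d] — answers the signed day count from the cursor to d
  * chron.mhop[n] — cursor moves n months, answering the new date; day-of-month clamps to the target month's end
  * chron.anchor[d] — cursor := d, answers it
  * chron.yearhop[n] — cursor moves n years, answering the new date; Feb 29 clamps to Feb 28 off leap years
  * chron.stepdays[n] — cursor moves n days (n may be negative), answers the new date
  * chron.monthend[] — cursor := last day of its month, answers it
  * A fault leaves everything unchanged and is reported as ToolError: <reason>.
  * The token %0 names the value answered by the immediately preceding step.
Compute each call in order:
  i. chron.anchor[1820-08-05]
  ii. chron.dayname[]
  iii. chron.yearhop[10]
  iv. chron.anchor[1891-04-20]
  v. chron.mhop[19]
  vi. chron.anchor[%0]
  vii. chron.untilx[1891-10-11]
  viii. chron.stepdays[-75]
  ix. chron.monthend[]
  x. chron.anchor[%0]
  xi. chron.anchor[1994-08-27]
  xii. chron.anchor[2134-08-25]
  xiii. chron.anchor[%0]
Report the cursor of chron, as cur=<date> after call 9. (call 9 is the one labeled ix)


Step: chron.anchor[d→1820-08-05]
Result: 1820-08-05
Step: chron.dayname[]
Result: Saturday
Step: chron.yearhop[n→10]
Result: 1830-08-05
Step: chron.anchor[d→1891-04-20]
Result: 1891-04-20
Step: chron.mhop[n→19]
Result: 1892-11-20
Step: chron.anchor[d→%0]
Result: 1892-11-20
Step: chron.untilx[d→1891-10-11]
Result: -406
Step: chron.stepdays[n→-75]
Result: 1892-09-06
Step: chron.monthend[]
Result: 1892-09-30
Step: chron.anchor[d→%0]
Result: 1892-09-30
Step: chron.anchor[d→1994-08-27]
Result: 1994-08-27
Step: chron.anchor[d→2134-08-25]
Result: 2134-08-25
Step: chron.anchor[d→%0]
Result: 2134-08-25

Answer: cur=1892-09-30


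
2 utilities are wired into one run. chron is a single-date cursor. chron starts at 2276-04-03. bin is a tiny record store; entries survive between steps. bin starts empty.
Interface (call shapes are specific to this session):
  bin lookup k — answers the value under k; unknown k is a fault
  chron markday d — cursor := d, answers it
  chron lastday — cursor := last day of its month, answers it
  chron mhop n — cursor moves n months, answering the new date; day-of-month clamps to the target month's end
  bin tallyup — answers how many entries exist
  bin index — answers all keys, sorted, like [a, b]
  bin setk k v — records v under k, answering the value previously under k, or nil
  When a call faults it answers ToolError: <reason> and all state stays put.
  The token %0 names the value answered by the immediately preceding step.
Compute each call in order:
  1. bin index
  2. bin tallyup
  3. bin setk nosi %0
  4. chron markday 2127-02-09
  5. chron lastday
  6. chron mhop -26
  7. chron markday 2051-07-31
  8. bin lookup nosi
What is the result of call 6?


Act: bin index[]
Obs: []
Act: bin tallyup[]
Obs: 0
Act: bin setk[k='nosi'; v='%0']
Obs: nil
Act: chron markday[d='2127-02-09']
Obs: 2127-02-09
Act: chron lastday[]
Obs: 2127-02-28
Act: chron mhop[n='-26']
Obs: 2124-12-28
Act: chron markday[d='2051-07-31']
Obs: 2051-07-31
Act: bin lookup[k='nosi']
Obs: 0

Answer: 2124-12-28


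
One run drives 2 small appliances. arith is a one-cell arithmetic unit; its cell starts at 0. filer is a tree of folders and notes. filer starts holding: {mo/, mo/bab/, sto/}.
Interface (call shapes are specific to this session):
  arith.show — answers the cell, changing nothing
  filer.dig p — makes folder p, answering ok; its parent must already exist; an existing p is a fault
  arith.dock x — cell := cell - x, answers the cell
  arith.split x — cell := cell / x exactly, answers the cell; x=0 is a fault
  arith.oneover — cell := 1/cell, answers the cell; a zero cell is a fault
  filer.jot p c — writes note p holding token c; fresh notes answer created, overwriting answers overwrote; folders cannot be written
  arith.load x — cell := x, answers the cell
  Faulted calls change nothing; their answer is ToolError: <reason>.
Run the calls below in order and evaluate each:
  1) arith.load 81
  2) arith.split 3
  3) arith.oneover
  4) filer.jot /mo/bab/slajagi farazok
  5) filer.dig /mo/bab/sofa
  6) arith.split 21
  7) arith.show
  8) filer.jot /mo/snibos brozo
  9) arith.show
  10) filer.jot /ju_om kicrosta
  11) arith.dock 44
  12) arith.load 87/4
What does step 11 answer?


Answer: -24947/567

Derivation:
Do: load[x: 81]
See: 81
Do: split[x: 3]
See: 27
Do: oneover[]
See: 1/27
Do: jot[p: /mo/bab/slajagi; c: farazok]
See: created
Do: dig[p: /mo/bab/sofa]
See: ok
Do: split[x: 21]
See: 1/567
Do: show[]
See: 1/567
Do: jot[p: /mo/snibos; c: brozo]
See: created
Do: show[]
See: 1/567
Do: jot[p: /ju_om; c: kicrosta]
See: created
Do: dock[x: 44]
See: -24947/567
Do: load[x: 87/4]
See: 87/4


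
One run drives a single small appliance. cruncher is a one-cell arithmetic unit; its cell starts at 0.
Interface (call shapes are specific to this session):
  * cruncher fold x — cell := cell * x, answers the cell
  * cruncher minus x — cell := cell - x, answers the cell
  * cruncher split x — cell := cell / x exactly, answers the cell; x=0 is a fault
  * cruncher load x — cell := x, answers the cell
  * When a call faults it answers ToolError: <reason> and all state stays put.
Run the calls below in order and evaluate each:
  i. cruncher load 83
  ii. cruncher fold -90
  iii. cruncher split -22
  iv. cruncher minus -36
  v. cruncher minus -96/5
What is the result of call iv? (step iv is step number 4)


Answer: 4131/11

Derivation:
[in] cruncher load x='83'
:: 83
[in] cruncher fold x='-90'
:: -7470
[in] cruncher split x='-22'
:: 3735/11
[in] cruncher minus x='-36'
:: 4131/11
[in] cruncher minus x='-96/5'
:: 21711/55


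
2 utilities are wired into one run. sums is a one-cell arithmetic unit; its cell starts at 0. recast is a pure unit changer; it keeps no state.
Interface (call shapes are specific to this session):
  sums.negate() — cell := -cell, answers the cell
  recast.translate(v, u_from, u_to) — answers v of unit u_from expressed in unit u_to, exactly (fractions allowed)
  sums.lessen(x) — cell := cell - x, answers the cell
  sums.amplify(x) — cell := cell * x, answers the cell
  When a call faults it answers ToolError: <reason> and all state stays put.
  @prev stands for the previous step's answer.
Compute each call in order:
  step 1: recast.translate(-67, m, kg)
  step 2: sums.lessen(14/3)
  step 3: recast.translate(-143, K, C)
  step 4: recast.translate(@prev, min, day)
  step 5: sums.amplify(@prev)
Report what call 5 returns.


Answer: 58261/43200

Derivation:
~$ recast.translate v→-67 u_from→m u_to→kg
[out] ToolError: incompatible units
~$ sums.lessen x→14/3
[out] -14/3
~$ recast.translate v→-143 u_from→K u_to→C
[out] -8323/20
~$ recast.translate v→@prev u_from→min u_to→day
[out] -8323/28800
~$ sums.amplify x→@prev
[out] 58261/43200


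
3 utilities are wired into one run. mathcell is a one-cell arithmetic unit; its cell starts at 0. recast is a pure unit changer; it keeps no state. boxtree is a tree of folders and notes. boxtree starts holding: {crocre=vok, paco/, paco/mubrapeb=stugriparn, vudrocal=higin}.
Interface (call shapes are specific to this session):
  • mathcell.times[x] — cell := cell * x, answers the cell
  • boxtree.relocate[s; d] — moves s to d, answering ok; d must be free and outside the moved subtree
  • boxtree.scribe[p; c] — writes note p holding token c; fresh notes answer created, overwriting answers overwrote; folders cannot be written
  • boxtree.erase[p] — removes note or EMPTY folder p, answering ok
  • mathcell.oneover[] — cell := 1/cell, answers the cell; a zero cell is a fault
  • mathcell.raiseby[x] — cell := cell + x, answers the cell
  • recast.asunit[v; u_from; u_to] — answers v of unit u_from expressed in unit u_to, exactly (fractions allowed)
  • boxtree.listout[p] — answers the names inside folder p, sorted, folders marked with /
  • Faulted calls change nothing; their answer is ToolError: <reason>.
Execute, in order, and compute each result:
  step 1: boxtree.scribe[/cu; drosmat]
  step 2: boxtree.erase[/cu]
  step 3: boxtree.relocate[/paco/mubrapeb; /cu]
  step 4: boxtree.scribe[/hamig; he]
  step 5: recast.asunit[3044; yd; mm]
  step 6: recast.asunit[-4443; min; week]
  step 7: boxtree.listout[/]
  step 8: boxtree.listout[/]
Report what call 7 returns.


Answer: [crocre, cu, hamig, paco/, vudrocal]

Derivation:
Then boxtree.scribe(p: /cu, c: drosmat), and get created.
Then boxtree.erase(p: /cu), and see ok.
I run boxtree.relocate(s: /paco/mubrapeb, d: /cu), which returns ok.
Using boxtree.scribe(p: /hamig, c: he), and observe created.
Invoking recast.asunit(v: 3044, u_from: yd, u_to: mm), → 13917168/5.
I use recast.asunit(v: -4443, u_from: min, u_to: week), and get -1481/3360.
Using boxtree.listout(p: /): [crocre, cu, hamig, paco/, vudrocal].
I use boxtree.listout(p: /), yielding [crocre, cu, hamig, paco/, vudrocal].


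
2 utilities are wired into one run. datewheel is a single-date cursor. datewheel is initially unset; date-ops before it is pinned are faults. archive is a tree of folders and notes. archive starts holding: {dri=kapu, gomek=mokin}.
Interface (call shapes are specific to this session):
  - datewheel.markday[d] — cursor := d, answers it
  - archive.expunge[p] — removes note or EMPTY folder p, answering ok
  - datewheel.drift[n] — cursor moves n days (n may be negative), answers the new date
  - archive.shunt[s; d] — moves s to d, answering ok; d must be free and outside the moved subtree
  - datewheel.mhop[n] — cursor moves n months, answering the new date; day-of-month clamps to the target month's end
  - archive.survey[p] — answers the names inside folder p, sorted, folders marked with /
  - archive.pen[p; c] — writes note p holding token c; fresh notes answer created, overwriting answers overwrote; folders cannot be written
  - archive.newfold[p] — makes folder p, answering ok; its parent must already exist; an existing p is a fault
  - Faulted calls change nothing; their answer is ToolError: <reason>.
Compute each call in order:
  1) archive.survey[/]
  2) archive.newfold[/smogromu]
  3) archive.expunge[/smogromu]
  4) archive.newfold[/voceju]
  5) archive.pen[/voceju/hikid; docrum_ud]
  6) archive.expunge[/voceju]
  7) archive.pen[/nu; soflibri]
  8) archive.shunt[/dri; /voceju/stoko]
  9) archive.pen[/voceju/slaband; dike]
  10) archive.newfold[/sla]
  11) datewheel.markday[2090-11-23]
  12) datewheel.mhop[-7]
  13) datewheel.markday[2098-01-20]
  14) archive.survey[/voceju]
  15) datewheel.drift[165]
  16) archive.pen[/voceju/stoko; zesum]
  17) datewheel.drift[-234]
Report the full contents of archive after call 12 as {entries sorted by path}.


Answer: {gomek=mokin, nu=soflibri, sla/, voceju/, voceju/hikid=docrum_ud, voceju/slaband=dike, voceju/stoko=kapu}

Derivation:
I use archive.survey passing /, — result: [dri, gomek].
I run archive.newfold passing /smogromu, and get ok.
I use archive.expunge passing /smogromu, and get ok.
Next I call archive.newfold passing /voceju, → ok.
Using archive.pen passing /voceju/hikid, docrum_ud, giving created.
I run archive.expunge passing /voceju, giving ToolError: not empty.
I use archive.pen passing /nu, soflibri: created.
I invoke archive.shunt passing /dri, /voceju/stoko, yielding ok.
Using archive.pen passing /voceju/slaband, dike, yielding created.
I try archive.newfold passing /sla, — result: ok.
Using datewheel.markday passing 2090-11-23, and get 2090-11-23.
Using datewheel.mhop passing -7, and see 2090-04-23.
I try datewheel.markday passing 2098-01-20, giving 2098-01-20.
I invoke archive.survey passing /voceju, — result: [hikid, slaband, stoko].
Calling datewheel.drift passing 165, and see 2098-07-04.
Now I run archive.pen passing /voceju/stoko, zesum, which returns overwrote.
Next I call datewheel.drift passing -234, → 2097-11-12.


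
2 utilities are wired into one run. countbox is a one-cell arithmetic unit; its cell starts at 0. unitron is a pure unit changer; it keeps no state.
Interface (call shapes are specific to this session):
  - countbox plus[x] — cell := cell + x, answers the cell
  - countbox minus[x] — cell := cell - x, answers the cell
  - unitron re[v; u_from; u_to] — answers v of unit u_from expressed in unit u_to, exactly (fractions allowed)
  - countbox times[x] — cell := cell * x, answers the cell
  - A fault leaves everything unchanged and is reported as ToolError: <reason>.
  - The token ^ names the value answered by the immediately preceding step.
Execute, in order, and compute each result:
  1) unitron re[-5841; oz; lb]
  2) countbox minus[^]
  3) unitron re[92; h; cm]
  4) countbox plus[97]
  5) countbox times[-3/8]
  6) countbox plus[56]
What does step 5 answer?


Answer: -22179/128

Derivation:
CALL unitron re[v: -5841; u_from: oz; u_to: lb]
RET  -5841/16
CALL countbox minus[x: ^]
RET  5841/16
CALL unitron re[v: 92; u_from: h; u_to: cm]
RET  ToolError: incompatible units
CALL countbox plus[x: 97]
RET  7393/16
CALL countbox times[x: -3/8]
RET  -22179/128
CALL countbox plus[x: 56]
RET  -15011/128


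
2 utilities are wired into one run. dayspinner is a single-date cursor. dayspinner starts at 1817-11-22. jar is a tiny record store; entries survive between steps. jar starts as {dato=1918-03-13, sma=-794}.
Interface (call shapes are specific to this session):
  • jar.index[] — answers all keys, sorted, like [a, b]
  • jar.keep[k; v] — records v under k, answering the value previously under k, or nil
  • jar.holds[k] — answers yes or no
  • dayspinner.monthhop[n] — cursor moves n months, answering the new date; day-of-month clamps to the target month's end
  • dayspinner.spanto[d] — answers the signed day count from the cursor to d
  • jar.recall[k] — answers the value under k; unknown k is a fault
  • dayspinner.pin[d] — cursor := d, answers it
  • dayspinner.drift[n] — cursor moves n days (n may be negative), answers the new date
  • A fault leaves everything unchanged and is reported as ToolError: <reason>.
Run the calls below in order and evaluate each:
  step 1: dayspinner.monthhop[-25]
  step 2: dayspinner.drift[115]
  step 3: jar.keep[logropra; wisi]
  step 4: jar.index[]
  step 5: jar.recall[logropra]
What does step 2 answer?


·→ dayspinner.monthhop(n='-25')
·← 1815-10-22
·→ dayspinner.drift(n='115')
·← 1816-02-14
·→ jar.keep(k='logropra', v='wisi')
·← nil
·→ jar.index()
·← [dato, logropra, sma]
·→ jar.recall(k='logropra')
·← wisi

Answer: 1816-02-14


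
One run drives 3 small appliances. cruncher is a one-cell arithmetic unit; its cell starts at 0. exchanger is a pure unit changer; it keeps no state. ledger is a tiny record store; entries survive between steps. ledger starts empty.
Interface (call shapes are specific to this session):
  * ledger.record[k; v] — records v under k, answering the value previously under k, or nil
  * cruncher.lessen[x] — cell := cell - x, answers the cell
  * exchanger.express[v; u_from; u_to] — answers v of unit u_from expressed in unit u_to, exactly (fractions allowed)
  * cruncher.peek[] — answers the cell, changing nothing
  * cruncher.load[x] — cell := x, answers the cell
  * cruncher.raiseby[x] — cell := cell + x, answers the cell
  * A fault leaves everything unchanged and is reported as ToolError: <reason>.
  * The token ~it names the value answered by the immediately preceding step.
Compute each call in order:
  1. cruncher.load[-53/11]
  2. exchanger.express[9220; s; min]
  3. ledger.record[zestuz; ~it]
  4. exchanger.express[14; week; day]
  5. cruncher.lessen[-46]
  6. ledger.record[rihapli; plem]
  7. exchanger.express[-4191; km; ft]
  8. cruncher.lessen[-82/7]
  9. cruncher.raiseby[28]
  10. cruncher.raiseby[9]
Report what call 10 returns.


Step: cruncher.load[x='-53/11']
Result: -53/11
Step: exchanger.express[v='9220'; u_from='s'; u_to='min']
Result: 461/3
Step: ledger.record[k='zestuz'; v='~it']
Result: nil
Step: exchanger.express[v='14'; u_from='week'; u_to='day']
Result: 98
Step: cruncher.lessen[x='-46']
Result: 453/11
Step: ledger.record[k='rihapli'; v='plem']
Result: nil
Step: exchanger.express[v='-4191'; u_from='km'; u_to='ft']
Result: -13750000
Step: cruncher.lessen[x='-82/7']
Result: 4073/77
Step: cruncher.raiseby[x='28']
Result: 6229/77
Step: cruncher.raiseby[x='9']
Result: 6922/77

Answer: 6922/77


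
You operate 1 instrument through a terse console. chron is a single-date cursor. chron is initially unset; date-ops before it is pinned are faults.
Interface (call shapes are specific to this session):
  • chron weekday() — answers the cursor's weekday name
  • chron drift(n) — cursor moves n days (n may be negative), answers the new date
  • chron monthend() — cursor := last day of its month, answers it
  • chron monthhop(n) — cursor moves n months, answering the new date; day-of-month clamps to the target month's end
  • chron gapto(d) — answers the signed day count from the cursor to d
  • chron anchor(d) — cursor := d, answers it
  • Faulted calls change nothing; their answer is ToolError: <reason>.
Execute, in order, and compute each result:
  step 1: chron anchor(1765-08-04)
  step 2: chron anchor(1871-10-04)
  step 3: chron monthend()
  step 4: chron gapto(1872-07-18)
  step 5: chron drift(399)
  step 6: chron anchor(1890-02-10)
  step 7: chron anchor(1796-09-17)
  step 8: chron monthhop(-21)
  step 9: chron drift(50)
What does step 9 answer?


Answer: 1795-02-05

Derivation:
$ chron anchor d: 1765-08-04
= 1765-08-04
$ chron anchor d: 1871-10-04
= 1871-10-04
$ chron monthend
= 1871-10-31
$ chron gapto d: 1872-07-18
= 261
$ chron drift n: 399
= 1872-12-03
$ chron anchor d: 1890-02-10
= 1890-02-10
$ chron anchor d: 1796-09-17
= 1796-09-17
$ chron monthhop n: -21
= 1794-12-17
$ chron drift n: 50
= 1795-02-05


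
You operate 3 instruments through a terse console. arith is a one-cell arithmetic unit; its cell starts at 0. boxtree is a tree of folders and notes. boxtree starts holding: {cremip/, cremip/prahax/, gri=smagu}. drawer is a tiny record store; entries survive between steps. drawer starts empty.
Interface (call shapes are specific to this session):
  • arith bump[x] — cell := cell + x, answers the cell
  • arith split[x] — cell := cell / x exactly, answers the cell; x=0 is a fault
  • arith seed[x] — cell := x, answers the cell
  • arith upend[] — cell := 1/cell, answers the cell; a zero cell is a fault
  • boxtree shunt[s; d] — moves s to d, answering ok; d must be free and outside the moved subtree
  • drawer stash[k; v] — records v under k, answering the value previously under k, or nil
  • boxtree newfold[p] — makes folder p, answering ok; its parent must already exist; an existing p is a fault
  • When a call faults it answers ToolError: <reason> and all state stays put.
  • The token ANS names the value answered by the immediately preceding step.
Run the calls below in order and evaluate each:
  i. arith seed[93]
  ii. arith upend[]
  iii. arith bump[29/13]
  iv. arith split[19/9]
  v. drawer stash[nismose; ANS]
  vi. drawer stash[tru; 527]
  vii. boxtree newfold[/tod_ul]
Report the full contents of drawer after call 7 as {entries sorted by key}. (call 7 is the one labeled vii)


Answer: {nismose=8130/7657, tru=527}

Derivation:
~$ arith seed x='93'
= 93
~$ arith upend
= 1/93
~$ arith bump x='29/13'
= 2710/1209
~$ arith split x='19/9'
= 8130/7657
~$ drawer stash k='nismose' v='ANS'
= nil
~$ drawer stash k='tru' v='527'
= nil
~$ boxtree newfold p='/tod_ul'
= ok


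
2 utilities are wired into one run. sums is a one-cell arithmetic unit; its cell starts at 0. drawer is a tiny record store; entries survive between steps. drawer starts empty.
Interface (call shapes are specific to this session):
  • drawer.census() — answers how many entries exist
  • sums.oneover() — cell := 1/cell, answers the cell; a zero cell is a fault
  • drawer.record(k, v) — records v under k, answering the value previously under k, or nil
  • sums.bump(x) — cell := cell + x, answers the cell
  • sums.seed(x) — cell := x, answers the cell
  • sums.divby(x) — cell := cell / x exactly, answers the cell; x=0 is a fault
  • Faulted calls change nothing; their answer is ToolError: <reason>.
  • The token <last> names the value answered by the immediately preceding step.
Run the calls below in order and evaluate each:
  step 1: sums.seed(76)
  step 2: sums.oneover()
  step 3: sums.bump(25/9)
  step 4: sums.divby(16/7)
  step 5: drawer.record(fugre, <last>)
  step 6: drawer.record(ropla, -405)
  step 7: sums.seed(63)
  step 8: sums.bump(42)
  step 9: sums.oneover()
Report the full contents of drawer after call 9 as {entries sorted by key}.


Answer: {fugre=13363/10944, ropla=-405}

Derivation:
Then seed on x='76', which returns 76.
Invoking oneover, and get 1/76.
I try bump on x='25/9', — result: 1909/684.
Next I call divby on x='16/7', — result: 13363/10944.
I use record on k='fugre', v='<last>', giving nil.
Next I call record on k='ropla', v='-405', — result: nil.
Invoking seed on x='63', → 63.
Using bump on x='42', — result: 105.
Invoking oneover(), and observe 1/105.


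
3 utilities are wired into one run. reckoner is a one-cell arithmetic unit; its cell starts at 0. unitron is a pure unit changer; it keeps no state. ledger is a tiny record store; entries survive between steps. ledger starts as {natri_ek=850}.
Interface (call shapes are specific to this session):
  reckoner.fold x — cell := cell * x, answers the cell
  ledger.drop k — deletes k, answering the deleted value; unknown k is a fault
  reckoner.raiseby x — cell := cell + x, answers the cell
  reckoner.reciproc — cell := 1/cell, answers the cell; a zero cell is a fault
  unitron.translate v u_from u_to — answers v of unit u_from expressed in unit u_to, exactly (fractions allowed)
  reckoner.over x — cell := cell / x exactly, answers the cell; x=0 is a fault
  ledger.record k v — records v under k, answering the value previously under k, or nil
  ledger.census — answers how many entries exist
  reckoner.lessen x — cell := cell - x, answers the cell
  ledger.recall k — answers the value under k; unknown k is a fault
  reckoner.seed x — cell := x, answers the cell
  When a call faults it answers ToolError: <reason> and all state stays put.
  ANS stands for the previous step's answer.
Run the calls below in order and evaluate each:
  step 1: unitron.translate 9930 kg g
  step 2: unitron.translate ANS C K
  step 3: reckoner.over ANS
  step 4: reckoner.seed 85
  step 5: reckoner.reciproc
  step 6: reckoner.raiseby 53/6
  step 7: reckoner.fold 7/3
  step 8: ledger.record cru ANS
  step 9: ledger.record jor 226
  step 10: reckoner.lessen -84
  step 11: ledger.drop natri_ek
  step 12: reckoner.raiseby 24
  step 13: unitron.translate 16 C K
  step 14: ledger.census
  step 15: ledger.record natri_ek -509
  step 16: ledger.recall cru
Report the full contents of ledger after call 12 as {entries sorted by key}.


Answer: {cru=31577/1530, jor=226}

Derivation:
;; translate(v: 9930, u_from: kg, u_to: g) ~> 9930000
;; translate(v: ANS, u_from: C, u_to: K) ~> 198605463/20
;; over(x: ANS) ~> 0
;; seed(x: 85) ~> 85
;; reciproc() ~> 1/85
;; raiseby(x: 53/6) ~> 4511/510
;; fold(x: 7/3) ~> 31577/1530
;; record(k: cru, v: ANS) ~> nil
;; record(k: jor, v: 226) ~> nil
;; lessen(x: -84) ~> 160097/1530
;; drop(k: natri_ek) ~> 850
;; raiseby(x: 24) ~> 196817/1530
;; translate(v: 16, u_from: C, u_to: K) ~> 5783/20
;; census() ~> 2
;; record(k: natri_ek, v: -509) ~> nil
;; recall(k: cru) ~> 31577/1530


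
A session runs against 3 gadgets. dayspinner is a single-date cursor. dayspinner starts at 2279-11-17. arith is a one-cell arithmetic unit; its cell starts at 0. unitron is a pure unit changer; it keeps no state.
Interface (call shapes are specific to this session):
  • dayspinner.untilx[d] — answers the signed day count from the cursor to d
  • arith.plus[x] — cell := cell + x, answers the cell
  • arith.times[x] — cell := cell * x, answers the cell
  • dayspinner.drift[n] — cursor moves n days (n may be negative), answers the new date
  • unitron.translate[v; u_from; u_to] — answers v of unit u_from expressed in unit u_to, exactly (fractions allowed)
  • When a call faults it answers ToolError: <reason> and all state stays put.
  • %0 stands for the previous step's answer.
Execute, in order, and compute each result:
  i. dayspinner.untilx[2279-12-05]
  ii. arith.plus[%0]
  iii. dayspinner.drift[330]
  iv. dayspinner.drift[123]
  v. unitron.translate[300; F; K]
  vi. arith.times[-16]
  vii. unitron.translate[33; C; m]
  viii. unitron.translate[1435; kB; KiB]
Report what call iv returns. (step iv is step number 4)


-> dayspinner.untilx(d→2279-12-05)
<- 18
-> arith.plus(x→%0)
<- 18
-> dayspinner.drift(n→330)
<- 2280-10-12
-> dayspinner.drift(n→123)
<- 2281-02-12
-> unitron.translate(v→300, u_from→F, u_to→K)
<- 75967/180
-> arith.times(x→-16)
<- -288
-> unitron.translate(v→33, u_from→C, u_to→m)
<- ToolError: incompatible units
-> unitron.translate(v→1435, u_from→kB, u_to→KiB)
<- 179375/128

Answer: 2281-02-12


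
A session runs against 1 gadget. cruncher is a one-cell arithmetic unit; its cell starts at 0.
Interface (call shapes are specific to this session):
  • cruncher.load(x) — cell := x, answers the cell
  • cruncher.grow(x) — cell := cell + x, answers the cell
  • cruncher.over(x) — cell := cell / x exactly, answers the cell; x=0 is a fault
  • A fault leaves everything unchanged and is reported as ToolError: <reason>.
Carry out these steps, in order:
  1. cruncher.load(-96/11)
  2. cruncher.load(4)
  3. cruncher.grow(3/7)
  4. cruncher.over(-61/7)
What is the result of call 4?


Answer: -31/61

Derivation:
Using cruncher.load using x→-96/11, → -96/11.
Now I run cruncher.load using x→4, which returns 4.
Now I run cruncher.grow using x→3/7, yielding 31/7.
I try cruncher.over using x→-61/7: -31/61.


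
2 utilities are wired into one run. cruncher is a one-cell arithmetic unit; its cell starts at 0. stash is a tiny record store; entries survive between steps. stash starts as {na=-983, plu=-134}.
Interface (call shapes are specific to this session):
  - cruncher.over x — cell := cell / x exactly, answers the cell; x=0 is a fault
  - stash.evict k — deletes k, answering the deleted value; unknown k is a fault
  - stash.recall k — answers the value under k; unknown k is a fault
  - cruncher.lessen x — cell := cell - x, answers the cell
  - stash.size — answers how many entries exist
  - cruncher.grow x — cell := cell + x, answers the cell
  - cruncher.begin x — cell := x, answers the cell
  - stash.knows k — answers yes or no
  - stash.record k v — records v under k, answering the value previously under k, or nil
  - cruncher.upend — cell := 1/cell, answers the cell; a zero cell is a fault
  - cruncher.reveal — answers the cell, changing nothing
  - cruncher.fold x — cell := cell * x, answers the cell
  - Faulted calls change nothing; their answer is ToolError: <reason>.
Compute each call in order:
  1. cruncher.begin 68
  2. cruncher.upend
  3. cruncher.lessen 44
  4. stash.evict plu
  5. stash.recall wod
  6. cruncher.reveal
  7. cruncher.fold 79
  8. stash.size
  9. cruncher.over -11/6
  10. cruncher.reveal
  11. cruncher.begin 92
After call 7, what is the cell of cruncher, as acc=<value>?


Answer: acc=-236289/68

Derivation:
-> cruncher.begin(68)
<- 68
-> cruncher.upend()
<- 1/68
-> cruncher.lessen(44)
<- -2991/68
-> stash.evict(plu)
<- -134
-> stash.recall(wod)
<- ToolError: no such key wod
-> cruncher.reveal()
<- -2991/68
-> cruncher.fold(79)
<- -236289/68
-> stash.size()
<- 1
-> cruncher.over(-11/6)
<- 708867/374
-> cruncher.reveal()
<- 708867/374
-> cruncher.begin(92)
<- 92
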